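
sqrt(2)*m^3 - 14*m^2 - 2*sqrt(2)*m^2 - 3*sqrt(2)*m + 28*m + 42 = (m - 3)*(m - 7*sqrt(2))*(sqrt(2)*m + sqrt(2))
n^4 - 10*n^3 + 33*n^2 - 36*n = n*(n - 4)*(n - 3)^2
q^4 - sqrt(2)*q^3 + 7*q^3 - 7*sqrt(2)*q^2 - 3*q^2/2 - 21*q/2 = q*(q + 7)*(q - 3*sqrt(2)/2)*(q + sqrt(2)/2)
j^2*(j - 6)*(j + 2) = j^4 - 4*j^3 - 12*j^2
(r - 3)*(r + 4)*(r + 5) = r^3 + 6*r^2 - 7*r - 60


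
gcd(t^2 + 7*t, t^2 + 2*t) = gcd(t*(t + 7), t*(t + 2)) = t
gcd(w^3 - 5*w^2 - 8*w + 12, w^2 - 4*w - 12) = w^2 - 4*w - 12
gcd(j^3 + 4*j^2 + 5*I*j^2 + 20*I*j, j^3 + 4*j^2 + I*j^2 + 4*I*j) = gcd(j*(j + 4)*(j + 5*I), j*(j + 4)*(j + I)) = j^2 + 4*j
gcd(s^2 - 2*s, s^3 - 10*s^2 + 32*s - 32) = s - 2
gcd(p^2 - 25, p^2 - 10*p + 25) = p - 5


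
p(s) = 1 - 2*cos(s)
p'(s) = 2*sin(s)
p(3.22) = 2.99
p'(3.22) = -0.16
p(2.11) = 2.03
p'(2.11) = 1.72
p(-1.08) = 0.06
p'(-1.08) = -1.76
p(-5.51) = -0.43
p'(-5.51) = 1.40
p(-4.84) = 0.75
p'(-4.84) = 1.98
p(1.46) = 0.78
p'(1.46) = 1.99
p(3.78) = 2.61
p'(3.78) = -1.19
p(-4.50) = 1.42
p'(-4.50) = 1.96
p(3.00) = 2.98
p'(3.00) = 0.28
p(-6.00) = -0.92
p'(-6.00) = 0.56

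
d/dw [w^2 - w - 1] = 2*w - 1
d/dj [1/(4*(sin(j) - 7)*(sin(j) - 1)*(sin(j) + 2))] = 3*(4*sin(j) + cos(j)^2 + 2)*cos(j)/(4*(sin(j) - 7)^2*(sin(j) - 1)^2*(sin(j) + 2)^2)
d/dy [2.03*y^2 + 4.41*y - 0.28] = 4.06*y + 4.41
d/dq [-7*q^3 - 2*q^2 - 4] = q*(-21*q - 4)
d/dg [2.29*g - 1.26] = 2.29000000000000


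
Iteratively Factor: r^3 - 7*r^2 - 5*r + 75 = (r + 3)*(r^2 - 10*r + 25) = (r - 5)*(r + 3)*(r - 5)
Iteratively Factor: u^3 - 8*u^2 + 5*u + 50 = (u + 2)*(u^2 - 10*u + 25) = (u - 5)*(u + 2)*(u - 5)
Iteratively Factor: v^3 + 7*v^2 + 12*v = (v + 4)*(v^2 + 3*v) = v*(v + 4)*(v + 3)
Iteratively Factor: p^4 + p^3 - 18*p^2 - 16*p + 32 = (p + 2)*(p^3 - p^2 - 16*p + 16) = (p - 4)*(p + 2)*(p^2 + 3*p - 4) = (p - 4)*(p + 2)*(p + 4)*(p - 1)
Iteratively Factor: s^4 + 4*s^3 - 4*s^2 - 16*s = (s)*(s^3 + 4*s^2 - 4*s - 16) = s*(s + 4)*(s^2 - 4) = s*(s + 2)*(s + 4)*(s - 2)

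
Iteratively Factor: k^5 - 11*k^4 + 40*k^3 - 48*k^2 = (k)*(k^4 - 11*k^3 + 40*k^2 - 48*k) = k*(k - 4)*(k^3 - 7*k^2 + 12*k) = k*(k - 4)*(k - 3)*(k^2 - 4*k) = k*(k - 4)^2*(k - 3)*(k)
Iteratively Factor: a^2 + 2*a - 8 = (a + 4)*(a - 2)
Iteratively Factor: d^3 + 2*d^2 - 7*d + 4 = (d - 1)*(d^2 + 3*d - 4) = (d - 1)^2*(d + 4)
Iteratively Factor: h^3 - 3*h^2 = (h)*(h^2 - 3*h) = h^2*(h - 3)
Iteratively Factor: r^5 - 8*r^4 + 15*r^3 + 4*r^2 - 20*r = (r - 2)*(r^4 - 6*r^3 + 3*r^2 + 10*r) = (r - 5)*(r - 2)*(r^3 - r^2 - 2*r) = r*(r - 5)*(r - 2)*(r^2 - r - 2) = r*(r - 5)*(r - 2)*(r + 1)*(r - 2)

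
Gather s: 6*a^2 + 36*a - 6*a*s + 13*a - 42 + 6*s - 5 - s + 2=6*a^2 + 49*a + s*(5 - 6*a) - 45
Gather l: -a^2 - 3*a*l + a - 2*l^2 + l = -a^2 + a - 2*l^2 + l*(1 - 3*a)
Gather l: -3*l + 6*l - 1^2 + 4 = 3*l + 3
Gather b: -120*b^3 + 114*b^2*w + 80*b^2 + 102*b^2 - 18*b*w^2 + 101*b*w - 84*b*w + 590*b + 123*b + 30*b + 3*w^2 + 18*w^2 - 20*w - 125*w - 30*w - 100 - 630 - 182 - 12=-120*b^3 + b^2*(114*w + 182) + b*(-18*w^2 + 17*w + 743) + 21*w^2 - 175*w - 924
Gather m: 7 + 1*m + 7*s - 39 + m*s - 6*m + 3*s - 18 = m*(s - 5) + 10*s - 50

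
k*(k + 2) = k^2 + 2*k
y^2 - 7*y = y*(y - 7)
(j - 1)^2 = j^2 - 2*j + 1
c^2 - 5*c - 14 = (c - 7)*(c + 2)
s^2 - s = s*(s - 1)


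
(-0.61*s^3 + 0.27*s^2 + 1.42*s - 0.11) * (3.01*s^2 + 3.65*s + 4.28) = -1.8361*s^5 - 1.4138*s^4 + 2.6489*s^3 + 6.0075*s^2 + 5.6761*s - 0.4708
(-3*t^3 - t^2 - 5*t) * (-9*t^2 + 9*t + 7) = 27*t^5 - 18*t^4 + 15*t^3 - 52*t^2 - 35*t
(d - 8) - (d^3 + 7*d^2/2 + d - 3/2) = -d^3 - 7*d^2/2 - 13/2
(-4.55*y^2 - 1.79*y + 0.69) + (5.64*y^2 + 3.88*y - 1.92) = 1.09*y^2 + 2.09*y - 1.23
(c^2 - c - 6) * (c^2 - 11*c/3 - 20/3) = c^4 - 14*c^3/3 - 9*c^2 + 86*c/3 + 40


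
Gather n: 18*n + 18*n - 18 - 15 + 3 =36*n - 30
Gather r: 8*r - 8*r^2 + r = -8*r^2 + 9*r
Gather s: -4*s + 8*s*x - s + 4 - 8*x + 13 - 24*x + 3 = s*(8*x - 5) - 32*x + 20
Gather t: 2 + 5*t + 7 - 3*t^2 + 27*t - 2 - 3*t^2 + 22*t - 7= -6*t^2 + 54*t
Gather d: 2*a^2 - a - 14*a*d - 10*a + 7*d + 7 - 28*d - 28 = 2*a^2 - 11*a + d*(-14*a - 21) - 21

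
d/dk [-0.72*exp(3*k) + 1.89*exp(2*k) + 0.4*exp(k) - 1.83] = (-2.16*exp(2*k) + 3.78*exp(k) + 0.4)*exp(k)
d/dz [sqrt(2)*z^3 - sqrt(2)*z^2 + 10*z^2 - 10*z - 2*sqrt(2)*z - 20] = 3*sqrt(2)*z^2 - 2*sqrt(2)*z + 20*z - 10 - 2*sqrt(2)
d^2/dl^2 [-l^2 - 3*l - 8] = -2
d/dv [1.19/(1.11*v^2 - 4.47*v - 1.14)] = (5.3193 - 2.6418*v)/(-1.11*v^2 + 4.47*v + 1.14)^2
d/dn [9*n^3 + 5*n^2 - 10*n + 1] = 27*n^2 + 10*n - 10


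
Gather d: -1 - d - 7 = -d - 8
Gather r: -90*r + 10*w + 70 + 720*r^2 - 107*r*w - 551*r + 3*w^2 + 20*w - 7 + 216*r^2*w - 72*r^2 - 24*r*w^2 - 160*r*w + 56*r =r^2*(216*w + 648) + r*(-24*w^2 - 267*w - 585) + 3*w^2 + 30*w + 63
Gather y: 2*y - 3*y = -y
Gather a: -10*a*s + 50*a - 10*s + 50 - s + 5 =a*(50 - 10*s) - 11*s + 55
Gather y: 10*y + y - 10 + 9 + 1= 11*y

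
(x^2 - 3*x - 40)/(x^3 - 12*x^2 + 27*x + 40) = (x + 5)/(x^2 - 4*x - 5)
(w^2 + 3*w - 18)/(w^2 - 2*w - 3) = (w + 6)/(w + 1)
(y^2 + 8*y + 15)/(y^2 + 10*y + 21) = (y + 5)/(y + 7)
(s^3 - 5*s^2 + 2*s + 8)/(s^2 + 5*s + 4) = (s^2 - 6*s + 8)/(s + 4)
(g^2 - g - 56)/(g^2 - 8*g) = (g + 7)/g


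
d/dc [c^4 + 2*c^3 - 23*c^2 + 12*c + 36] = 4*c^3 + 6*c^2 - 46*c + 12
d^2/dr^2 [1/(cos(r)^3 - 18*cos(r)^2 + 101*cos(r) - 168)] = ((407*cos(r) - 144*cos(2*r) + 9*cos(3*r))*(cos(r)^3 - 18*cos(r)^2 + 101*cos(r) - 168)/4 + 2*(3*cos(r)^2 - 36*cos(r) + 101)^2*sin(r)^2)/(cos(r)^3 - 18*cos(r)^2 + 101*cos(r) - 168)^3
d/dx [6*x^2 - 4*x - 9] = 12*x - 4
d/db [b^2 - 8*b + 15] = 2*b - 8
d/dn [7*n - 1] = 7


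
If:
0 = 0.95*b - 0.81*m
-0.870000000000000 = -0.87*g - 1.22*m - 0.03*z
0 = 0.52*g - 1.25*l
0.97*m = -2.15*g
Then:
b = 0.896434921264152 - 0.0309115490091087*z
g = 0.0163565847900624*z - 0.474340958911809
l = 0.00680433927266595*z - 0.197325838907313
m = 1.05137429037154 - 0.0362542858748806*z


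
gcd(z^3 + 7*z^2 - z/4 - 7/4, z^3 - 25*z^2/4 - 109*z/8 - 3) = 1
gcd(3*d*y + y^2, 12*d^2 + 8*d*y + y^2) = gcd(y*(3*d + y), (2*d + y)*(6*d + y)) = 1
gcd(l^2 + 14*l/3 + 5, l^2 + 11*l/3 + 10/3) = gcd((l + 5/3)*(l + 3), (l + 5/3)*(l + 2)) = l + 5/3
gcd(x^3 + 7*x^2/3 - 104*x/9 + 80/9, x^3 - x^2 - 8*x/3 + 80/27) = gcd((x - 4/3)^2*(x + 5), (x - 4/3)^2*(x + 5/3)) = x^2 - 8*x/3 + 16/9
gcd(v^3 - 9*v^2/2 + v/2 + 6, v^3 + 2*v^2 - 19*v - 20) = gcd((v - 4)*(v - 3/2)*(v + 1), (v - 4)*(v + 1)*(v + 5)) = v^2 - 3*v - 4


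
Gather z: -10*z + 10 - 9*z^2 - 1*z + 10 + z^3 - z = z^3 - 9*z^2 - 12*z + 20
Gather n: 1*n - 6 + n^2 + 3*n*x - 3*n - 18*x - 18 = n^2 + n*(3*x - 2) - 18*x - 24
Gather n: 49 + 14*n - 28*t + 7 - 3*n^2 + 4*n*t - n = -3*n^2 + n*(4*t + 13) - 28*t + 56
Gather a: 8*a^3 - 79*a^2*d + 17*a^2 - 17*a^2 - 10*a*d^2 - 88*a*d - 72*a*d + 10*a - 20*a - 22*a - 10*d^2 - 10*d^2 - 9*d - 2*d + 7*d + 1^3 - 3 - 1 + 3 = 8*a^3 - 79*a^2*d + a*(-10*d^2 - 160*d - 32) - 20*d^2 - 4*d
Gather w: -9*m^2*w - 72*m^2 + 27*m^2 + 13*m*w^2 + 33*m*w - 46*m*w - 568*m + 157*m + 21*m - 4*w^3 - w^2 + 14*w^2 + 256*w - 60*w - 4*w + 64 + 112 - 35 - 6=-45*m^2 - 390*m - 4*w^3 + w^2*(13*m + 13) + w*(-9*m^2 - 13*m + 192) + 135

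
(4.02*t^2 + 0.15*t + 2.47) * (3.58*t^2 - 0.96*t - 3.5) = 14.3916*t^4 - 3.3222*t^3 - 5.3714*t^2 - 2.8962*t - 8.645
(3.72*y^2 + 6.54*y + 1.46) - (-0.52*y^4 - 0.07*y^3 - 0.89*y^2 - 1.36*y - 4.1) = 0.52*y^4 + 0.07*y^3 + 4.61*y^2 + 7.9*y + 5.56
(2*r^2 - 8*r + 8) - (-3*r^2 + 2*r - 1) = 5*r^2 - 10*r + 9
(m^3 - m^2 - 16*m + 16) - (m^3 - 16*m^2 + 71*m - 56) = 15*m^2 - 87*m + 72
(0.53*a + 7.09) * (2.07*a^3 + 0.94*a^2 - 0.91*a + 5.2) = 1.0971*a^4 + 15.1745*a^3 + 6.1823*a^2 - 3.6959*a + 36.868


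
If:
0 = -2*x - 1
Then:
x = -1/2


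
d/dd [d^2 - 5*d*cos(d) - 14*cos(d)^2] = 5*d*sin(d) + 2*d + 14*sin(2*d) - 5*cos(d)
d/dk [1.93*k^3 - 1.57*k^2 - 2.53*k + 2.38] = 5.79*k^2 - 3.14*k - 2.53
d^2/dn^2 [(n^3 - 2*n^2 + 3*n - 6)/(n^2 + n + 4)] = 4*(n^3 + 9*n^2 - 3*n - 13)/(n^6 + 3*n^5 + 15*n^4 + 25*n^3 + 60*n^2 + 48*n + 64)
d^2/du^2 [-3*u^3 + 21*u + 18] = -18*u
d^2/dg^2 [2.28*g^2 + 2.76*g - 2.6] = 4.56000000000000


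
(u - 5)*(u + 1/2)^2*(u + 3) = u^4 - u^3 - 67*u^2/4 - 31*u/2 - 15/4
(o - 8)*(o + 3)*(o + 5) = o^3 - 49*o - 120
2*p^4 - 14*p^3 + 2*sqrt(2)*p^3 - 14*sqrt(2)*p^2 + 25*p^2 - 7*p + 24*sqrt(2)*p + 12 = (p - 4)*(p - 3)*(sqrt(2)*p + 1)^2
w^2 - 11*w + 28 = (w - 7)*(w - 4)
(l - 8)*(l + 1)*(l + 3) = l^3 - 4*l^2 - 29*l - 24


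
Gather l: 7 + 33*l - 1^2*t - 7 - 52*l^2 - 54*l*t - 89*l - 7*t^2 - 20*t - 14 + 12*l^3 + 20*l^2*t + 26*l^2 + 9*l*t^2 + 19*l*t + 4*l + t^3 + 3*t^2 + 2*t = 12*l^3 + l^2*(20*t - 26) + l*(9*t^2 - 35*t - 52) + t^3 - 4*t^2 - 19*t - 14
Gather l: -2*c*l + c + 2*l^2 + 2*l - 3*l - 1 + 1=c + 2*l^2 + l*(-2*c - 1)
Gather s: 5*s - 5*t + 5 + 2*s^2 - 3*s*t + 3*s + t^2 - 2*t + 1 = 2*s^2 + s*(8 - 3*t) + t^2 - 7*t + 6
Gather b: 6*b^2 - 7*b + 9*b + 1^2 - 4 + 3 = 6*b^2 + 2*b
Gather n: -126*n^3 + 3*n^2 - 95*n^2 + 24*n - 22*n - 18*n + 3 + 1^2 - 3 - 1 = -126*n^3 - 92*n^2 - 16*n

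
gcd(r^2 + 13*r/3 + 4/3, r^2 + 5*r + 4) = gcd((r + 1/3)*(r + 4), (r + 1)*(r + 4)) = r + 4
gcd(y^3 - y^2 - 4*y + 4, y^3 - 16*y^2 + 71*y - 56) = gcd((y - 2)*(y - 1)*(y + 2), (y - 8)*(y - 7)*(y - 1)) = y - 1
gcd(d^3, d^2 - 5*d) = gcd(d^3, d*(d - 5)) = d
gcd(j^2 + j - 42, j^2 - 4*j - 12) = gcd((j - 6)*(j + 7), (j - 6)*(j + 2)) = j - 6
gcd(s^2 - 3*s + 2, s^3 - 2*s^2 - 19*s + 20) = s - 1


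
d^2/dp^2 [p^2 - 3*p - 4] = 2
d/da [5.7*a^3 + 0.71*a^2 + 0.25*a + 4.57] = 17.1*a^2 + 1.42*a + 0.25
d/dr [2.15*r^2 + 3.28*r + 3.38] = 4.3*r + 3.28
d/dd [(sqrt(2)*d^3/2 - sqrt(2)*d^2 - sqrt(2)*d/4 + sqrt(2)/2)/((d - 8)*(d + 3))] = sqrt(2)*(2*d^4 - 20*d^3 - 123*d^2 + 188*d + 34)/(4*(d^4 - 10*d^3 - 23*d^2 + 240*d + 576))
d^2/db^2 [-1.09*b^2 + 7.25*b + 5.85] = -2.18000000000000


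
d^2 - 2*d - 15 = (d - 5)*(d + 3)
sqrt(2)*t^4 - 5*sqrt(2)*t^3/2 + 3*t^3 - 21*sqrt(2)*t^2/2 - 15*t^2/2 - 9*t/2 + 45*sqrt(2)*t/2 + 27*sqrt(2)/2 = (t - 3)*(t - 3*sqrt(2)/2)*(t + 3*sqrt(2))*(sqrt(2)*t + sqrt(2)/2)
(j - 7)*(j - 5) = j^2 - 12*j + 35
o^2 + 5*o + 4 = (o + 1)*(o + 4)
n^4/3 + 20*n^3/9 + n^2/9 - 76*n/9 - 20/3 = (n/3 + 1/3)*(n - 2)*(n + 5/3)*(n + 6)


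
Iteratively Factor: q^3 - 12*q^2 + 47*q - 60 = (q - 4)*(q^2 - 8*q + 15) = (q - 5)*(q - 4)*(q - 3)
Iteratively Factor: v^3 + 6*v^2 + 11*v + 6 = (v + 1)*(v^2 + 5*v + 6) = (v + 1)*(v + 2)*(v + 3)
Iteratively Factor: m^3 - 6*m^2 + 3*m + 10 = (m + 1)*(m^2 - 7*m + 10) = (m - 5)*(m + 1)*(m - 2)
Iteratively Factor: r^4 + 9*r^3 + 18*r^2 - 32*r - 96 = (r + 4)*(r^3 + 5*r^2 - 2*r - 24) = (r - 2)*(r + 4)*(r^2 + 7*r + 12) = (r - 2)*(r + 3)*(r + 4)*(r + 4)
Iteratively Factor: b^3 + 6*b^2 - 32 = (b + 4)*(b^2 + 2*b - 8) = (b - 2)*(b + 4)*(b + 4)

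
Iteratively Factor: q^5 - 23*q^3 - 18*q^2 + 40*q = (q + 2)*(q^4 - 2*q^3 - 19*q^2 + 20*q) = q*(q + 2)*(q^3 - 2*q^2 - 19*q + 20) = q*(q + 2)*(q + 4)*(q^2 - 6*q + 5) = q*(q - 1)*(q + 2)*(q + 4)*(q - 5)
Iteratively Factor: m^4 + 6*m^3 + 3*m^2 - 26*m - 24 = (m - 2)*(m^3 + 8*m^2 + 19*m + 12) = (m - 2)*(m + 1)*(m^2 + 7*m + 12) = (m - 2)*(m + 1)*(m + 4)*(m + 3)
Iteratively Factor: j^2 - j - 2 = (j + 1)*(j - 2)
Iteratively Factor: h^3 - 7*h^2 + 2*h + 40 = (h + 2)*(h^2 - 9*h + 20) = (h - 5)*(h + 2)*(h - 4)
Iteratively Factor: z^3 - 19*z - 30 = (z - 5)*(z^2 + 5*z + 6) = (z - 5)*(z + 3)*(z + 2)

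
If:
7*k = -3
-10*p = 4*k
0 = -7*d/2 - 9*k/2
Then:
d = 27/49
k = -3/7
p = 6/35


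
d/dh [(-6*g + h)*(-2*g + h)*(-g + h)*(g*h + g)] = g*(-12*g^3 + 40*g^2*h + 20*g^2 - 27*g*h^2 - 18*g*h + 4*h^3 + 3*h^2)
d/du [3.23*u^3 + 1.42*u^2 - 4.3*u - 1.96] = 9.69*u^2 + 2.84*u - 4.3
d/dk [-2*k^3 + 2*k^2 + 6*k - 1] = -6*k^2 + 4*k + 6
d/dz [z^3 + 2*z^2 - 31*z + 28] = 3*z^2 + 4*z - 31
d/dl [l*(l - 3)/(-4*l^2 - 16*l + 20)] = (-7*l^2 + 10*l - 15)/(4*(l^4 + 8*l^3 + 6*l^2 - 40*l + 25))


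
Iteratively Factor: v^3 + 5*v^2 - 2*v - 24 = (v + 3)*(v^2 + 2*v - 8) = (v - 2)*(v + 3)*(v + 4)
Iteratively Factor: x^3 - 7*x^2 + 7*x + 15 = (x - 3)*(x^2 - 4*x - 5) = (x - 3)*(x + 1)*(x - 5)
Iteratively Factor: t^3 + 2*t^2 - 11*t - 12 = (t + 4)*(t^2 - 2*t - 3) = (t - 3)*(t + 4)*(t + 1)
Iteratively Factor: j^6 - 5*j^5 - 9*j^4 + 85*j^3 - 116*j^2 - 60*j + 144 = (j - 3)*(j^5 - 2*j^4 - 15*j^3 + 40*j^2 + 4*j - 48) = (j - 3)*(j + 1)*(j^4 - 3*j^3 - 12*j^2 + 52*j - 48) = (j - 3)*(j - 2)*(j + 1)*(j^3 - j^2 - 14*j + 24) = (j - 3)^2*(j - 2)*(j + 1)*(j^2 + 2*j - 8) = (j - 3)^2*(j - 2)^2*(j + 1)*(j + 4)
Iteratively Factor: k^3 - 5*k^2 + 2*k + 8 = (k + 1)*(k^2 - 6*k + 8) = (k - 4)*(k + 1)*(k - 2)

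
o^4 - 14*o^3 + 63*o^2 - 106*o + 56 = (o - 7)*(o - 4)*(o - 2)*(o - 1)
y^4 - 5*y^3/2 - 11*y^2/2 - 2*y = y*(y - 4)*(y + 1/2)*(y + 1)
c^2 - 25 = (c - 5)*(c + 5)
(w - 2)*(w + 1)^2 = w^3 - 3*w - 2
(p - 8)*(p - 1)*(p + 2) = p^3 - 7*p^2 - 10*p + 16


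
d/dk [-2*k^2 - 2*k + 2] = -4*k - 2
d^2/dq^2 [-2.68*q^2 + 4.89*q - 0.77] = -5.36000000000000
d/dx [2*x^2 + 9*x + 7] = 4*x + 9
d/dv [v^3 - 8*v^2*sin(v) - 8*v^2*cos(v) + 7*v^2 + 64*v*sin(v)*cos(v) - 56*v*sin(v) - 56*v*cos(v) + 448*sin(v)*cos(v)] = -8*sqrt(2)*v^2*cos(v + pi/4) + 3*v^2 + 40*v*sin(v) - 72*v*cos(v) + 64*v*cos(2*v) + 14*v + 32*sin(2*v) - 56*sqrt(2)*sin(v + pi/4) + 448*cos(2*v)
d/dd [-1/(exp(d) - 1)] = 1/(4*sinh(d/2)^2)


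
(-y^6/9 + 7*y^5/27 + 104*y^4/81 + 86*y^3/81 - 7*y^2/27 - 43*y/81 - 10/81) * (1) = -y^6/9 + 7*y^5/27 + 104*y^4/81 + 86*y^3/81 - 7*y^2/27 - 43*y/81 - 10/81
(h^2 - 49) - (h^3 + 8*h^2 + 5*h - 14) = -h^3 - 7*h^2 - 5*h - 35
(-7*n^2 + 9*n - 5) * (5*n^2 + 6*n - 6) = -35*n^4 + 3*n^3 + 71*n^2 - 84*n + 30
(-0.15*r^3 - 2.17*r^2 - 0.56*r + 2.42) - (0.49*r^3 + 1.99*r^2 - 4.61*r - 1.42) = -0.64*r^3 - 4.16*r^2 + 4.05*r + 3.84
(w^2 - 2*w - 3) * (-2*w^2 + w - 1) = -2*w^4 + 5*w^3 + 3*w^2 - w + 3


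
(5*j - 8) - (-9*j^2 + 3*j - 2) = 9*j^2 + 2*j - 6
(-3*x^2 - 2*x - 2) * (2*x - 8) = -6*x^3 + 20*x^2 + 12*x + 16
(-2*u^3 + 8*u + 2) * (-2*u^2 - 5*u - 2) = 4*u^5 + 10*u^4 - 12*u^3 - 44*u^2 - 26*u - 4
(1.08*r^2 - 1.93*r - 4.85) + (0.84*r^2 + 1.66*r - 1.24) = 1.92*r^2 - 0.27*r - 6.09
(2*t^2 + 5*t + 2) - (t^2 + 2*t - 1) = t^2 + 3*t + 3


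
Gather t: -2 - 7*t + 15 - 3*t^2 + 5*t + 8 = -3*t^2 - 2*t + 21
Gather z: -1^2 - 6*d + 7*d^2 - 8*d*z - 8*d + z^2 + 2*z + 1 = 7*d^2 - 14*d + z^2 + z*(2 - 8*d)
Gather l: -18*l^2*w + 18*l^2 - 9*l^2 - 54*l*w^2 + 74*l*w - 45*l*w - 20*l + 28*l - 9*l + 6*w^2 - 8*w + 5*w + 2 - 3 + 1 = l^2*(9 - 18*w) + l*(-54*w^2 + 29*w - 1) + 6*w^2 - 3*w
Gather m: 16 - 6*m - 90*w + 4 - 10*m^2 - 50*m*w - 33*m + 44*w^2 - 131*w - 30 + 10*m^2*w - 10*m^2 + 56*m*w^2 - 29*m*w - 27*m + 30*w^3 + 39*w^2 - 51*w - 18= m^2*(10*w - 20) + m*(56*w^2 - 79*w - 66) + 30*w^3 + 83*w^2 - 272*w - 28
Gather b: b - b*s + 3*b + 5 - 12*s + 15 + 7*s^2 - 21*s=b*(4 - s) + 7*s^2 - 33*s + 20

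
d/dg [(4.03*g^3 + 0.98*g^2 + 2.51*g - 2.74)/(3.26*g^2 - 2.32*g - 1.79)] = (13.1378*g^4 - 18.6992*g^3 - 32.0973*g^2 + 14.3564*g - 10.8497)/(10.6276*g^4 - 15.1264*g^3 - 6.2884*g^2 + 8.3056*g + 3.2041)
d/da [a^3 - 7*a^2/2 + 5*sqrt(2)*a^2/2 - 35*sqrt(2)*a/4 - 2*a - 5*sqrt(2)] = 3*a^2 - 7*a + 5*sqrt(2)*a - 35*sqrt(2)/4 - 2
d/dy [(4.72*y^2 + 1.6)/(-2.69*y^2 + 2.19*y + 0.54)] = (10.3368*y^2 + 13.7056*y - 3.504)/(7.2361*y^4 - 11.7822*y^3 + 1.8909*y^2 + 2.3652*y + 0.2916)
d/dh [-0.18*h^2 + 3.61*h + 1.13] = 3.61 - 0.36*h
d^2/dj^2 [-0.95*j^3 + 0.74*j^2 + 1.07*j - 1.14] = 1.48 - 5.7*j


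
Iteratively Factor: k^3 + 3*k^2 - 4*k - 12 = (k - 2)*(k^2 + 5*k + 6) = (k - 2)*(k + 2)*(k + 3)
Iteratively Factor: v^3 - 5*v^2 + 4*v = (v - 1)*(v^2 - 4*v) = (v - 4)*(v - 1)*(v)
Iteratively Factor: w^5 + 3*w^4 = (w)*(w^4 + 3*w^3) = w^2*(w^3 + 3*w^2) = w^3*(w^2 + 3*w) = w^3*(w + 3)*(w)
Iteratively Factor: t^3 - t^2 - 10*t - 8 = (t - 4)*(t^2 + 3*t + 2) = (t - 4)*(t + 1)*(t + 2)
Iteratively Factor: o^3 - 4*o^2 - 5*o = (o + 1)*(o^2 - 5*o) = (o - 5)*(o + 1)*(o)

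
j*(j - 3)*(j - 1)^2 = j^4 - 5*j^3 + 7*j^2 - 3*j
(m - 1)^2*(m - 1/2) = m^3 - 5*m^2/2 + 2*m - 1/2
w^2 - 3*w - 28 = (w - 7)*(w + 4)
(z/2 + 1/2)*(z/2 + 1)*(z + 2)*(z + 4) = z^4/4 + 9*z^3/4 + 7*z^2 + 9*z + 4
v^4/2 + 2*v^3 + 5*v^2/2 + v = v*(v/2 + 1)*(v + 1)^2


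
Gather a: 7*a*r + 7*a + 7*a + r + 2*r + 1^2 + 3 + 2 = a*(7*r + 14) + 3*r + 6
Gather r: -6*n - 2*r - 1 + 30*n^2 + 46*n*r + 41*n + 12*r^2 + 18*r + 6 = 30*n^2 + 35*n + 12*r^2 + r*(46*n + 16) + 5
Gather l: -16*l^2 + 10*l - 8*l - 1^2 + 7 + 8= -16*l^2 + 2*l + 14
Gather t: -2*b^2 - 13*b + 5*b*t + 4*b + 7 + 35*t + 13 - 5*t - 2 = -2*b^2 - 9*b + t*(5*b + 30) + 18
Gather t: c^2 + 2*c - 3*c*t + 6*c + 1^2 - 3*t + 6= c^2 + 8*c + t*(-3*c - 3) + 7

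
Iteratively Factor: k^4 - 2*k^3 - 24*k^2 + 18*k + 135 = (k - 5)*(k^3 + 3*k^2 - 9*k - 27) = (k - 5)*(k - 3)*(k^2 + 6*k + 9) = (k - 5)*(k - 3)*(k + 3)*(k + 3)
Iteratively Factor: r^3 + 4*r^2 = (r)*(r^2 + 4*r) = r*(r + 4)*(r)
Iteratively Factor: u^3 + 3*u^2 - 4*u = (u - 1)*(u^2 + 4*u) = u*(u - 1)*(u + 4)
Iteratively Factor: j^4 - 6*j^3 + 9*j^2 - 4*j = (j)*(j^3 - 6*j^2 + 9*j - 4) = j*(j - 1)*(j^2 - 5*j + 4) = j*(j - 1)^2*(j - 4)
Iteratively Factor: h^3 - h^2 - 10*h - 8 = (h + 2)*(h^2 - 3*h - 4) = (h - 4)*(h + 2)*(h + 1)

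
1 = 1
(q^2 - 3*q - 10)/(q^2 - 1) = (q^2 - 3*q - 10)/(q^2 - 1)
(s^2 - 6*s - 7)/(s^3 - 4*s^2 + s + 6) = (s - 7)/(s^2 - 5*s + 6)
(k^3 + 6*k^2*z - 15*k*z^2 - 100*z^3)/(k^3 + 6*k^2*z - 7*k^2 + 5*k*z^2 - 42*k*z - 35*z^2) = (k^2 + k*z - 20*z^2)/(k^2 + k*z - 7*k - 7*z)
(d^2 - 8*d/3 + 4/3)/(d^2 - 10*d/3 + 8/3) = (3*d - 2)/(3*d - 4)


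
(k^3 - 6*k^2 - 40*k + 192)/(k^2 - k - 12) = (k^2 - 2*k - 48)/(k + 3)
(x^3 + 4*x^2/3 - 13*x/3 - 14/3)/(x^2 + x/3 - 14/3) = x + 1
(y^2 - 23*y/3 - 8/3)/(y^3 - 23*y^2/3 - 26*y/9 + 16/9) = 3*(3*y + 1)/(9*y^2 + 3*y - 2)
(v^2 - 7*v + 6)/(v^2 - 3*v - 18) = (v - 1)/(v + 3)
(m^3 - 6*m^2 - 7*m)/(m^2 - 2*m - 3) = m*(m - 7)/(m - 3)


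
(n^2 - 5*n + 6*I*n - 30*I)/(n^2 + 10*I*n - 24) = (n - 5)/(n + 4*I)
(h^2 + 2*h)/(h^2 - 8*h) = (h + 2)/(h - 8)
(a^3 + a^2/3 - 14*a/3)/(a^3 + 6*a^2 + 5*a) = (3*a^2 + a - 14)/(3*(a^2 + 6*a + 5))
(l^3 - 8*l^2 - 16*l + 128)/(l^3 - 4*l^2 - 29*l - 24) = (l^2 - 16)/(l^2 + 4*l + 3)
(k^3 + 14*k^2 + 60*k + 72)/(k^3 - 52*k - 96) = (k + 6)/(k - 8)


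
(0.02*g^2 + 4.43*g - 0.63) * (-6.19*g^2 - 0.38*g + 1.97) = -0.1238*g^4 - 27.4293*g^3 + 2.2557*g^2 + 8.9665*g - 1.2411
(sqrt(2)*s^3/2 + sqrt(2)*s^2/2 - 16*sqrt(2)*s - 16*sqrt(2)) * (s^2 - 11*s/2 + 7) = sqrt(2)*s^5/2 - 9*sqrt(2)*s^4/4 - 61*sqrt(2)*s^3/4 + 151*sqrt(2)*s^2/2 - 24*sqrt(2)*s - 112*sqrt(2)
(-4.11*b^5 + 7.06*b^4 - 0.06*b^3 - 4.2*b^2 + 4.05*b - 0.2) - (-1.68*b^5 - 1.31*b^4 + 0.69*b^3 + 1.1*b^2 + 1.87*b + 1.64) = -2.43*b^5 + 8.37*b^4 - 0.75*b^3 - 5.3*b^2 + 2.18*b - 1.84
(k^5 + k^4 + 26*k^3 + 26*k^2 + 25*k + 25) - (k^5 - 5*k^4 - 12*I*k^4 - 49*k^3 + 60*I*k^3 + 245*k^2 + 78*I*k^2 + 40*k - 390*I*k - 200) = 6*k^4 + 12*I*k^4 + 75*k^3 - 60*I*k^3 - 219*k^2 - 78*I*k^2 - 15*k + 390*I*k + 225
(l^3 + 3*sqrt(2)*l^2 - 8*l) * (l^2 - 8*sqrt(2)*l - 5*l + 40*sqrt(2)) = l^5 - 5*sqrt(2)*l^4 - 5*l^4 - 56*l^3 + 25*sqrt(2)*l^3 + 64*sqrt(2)*l^2 + 280*l^2 - 320*sqrt(2)*l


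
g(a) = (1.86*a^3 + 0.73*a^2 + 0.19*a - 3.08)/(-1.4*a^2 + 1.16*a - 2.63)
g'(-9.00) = -1.33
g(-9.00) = 10.29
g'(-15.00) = -1.33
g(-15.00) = 18.26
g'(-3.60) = -1.23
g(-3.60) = 3.25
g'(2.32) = -2.16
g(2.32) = -3.28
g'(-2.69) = -1.12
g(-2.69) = 2.17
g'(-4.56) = -1.28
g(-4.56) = 4.46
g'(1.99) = -2.39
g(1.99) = -2.53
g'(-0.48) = 0.43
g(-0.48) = 0.91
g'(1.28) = -2.79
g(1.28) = -0.66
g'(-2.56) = -1.09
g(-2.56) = 2.03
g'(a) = (2.8*a - 1.16)*(1.86*a^3 + 0.73*a^2 + 0.19*a - 3.08)/(-1.4*a^2 + 1.16*a - 2.63)^2 + (5.58*a^2 + 1.46*a + 0.19)/(-1.4*a^2 + 1.16*a - 2.63)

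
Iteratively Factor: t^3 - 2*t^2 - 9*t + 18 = (t - 2)*(t^2 - 9) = (t - 2)*(t + 3)*(t - 3)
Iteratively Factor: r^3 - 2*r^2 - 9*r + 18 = (r - 2)*(r^2 - 9) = (r - 3)*(r - 2)*(r + 3)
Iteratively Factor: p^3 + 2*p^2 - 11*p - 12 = (p + 4)*(p^2 - 2*p - 3) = (p - 3)*(p + 4)*(p + 1)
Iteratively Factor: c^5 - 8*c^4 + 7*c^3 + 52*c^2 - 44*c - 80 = (c + 2)*(c^4 - 10*c^3 + 27*c^2 - 2*c - 40) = (c - 5)*(c + 2)*(c^3 - 5*c^2 + 2*c + 8) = (c - 5)*(c - 2)*(c + 2)*(c^2 - 3*c - 4) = (c - 5)*(c - 4)*(c - 2)*(c + 2)*(c + 1)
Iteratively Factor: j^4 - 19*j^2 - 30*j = (j + 3)*(j^3 - 3*j^2 - 10*j) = (j - 5)*(j + 3)*(j^2 + 2*j) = j*(j - 5)*(j + 3)*(j + 2)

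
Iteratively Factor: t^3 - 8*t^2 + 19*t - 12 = (t - 1)*(t^2 - 7*t + 12) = (t - 4)*(t - 1)*(t - 3)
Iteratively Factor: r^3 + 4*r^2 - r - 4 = (r + 4)*(r^2 - 1) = (r + 1)*(r + 4)*(r - 1)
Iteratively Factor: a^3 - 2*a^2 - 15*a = (a + 3)*(a^2 - 5*a) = a*(a + 3)*(a - 5)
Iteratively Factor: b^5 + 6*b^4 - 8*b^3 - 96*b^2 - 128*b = (b + 2)*(b^4 + 4*b^3 - 16*b^2 - 64*b) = (b + 2)*(b + 4)*(b^3 - 16*b) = (b + 2)*(b + 4)^2*(b^2 - 4*b) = (b - 4)*(b + 2)*(b + 4)^2*(b)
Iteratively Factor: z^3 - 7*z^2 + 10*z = (z - 2)*(z^2 - 5*z) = z*(z - 2)*(z - 5)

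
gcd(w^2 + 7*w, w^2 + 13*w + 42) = w + 7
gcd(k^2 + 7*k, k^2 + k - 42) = k + 7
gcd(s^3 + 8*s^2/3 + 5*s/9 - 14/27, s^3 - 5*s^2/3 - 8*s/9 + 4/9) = s^2 + s/3 - 2/9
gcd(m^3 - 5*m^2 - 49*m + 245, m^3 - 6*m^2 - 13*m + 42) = m - 7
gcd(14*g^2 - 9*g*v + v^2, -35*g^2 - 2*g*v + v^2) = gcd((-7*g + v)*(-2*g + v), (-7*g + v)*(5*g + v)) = -7*g + v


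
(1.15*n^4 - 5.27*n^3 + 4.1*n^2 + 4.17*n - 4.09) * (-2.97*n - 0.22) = -3.4155*n^5 + 15.3989*n^4 - 11.0176*n^3 - 13.2869*n^2 + 11.2299*n + 0.8998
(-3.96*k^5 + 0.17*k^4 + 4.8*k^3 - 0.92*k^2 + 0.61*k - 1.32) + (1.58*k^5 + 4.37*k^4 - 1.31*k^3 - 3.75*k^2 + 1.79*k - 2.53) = -2.38*k^5 + 4.54*k^4 + 3.49*k^3 - 4.67*k^2 + 2.4*k - 3.85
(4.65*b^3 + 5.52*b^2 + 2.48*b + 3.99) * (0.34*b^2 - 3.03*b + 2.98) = 1.581*b^5 - 12.2127*b^4 - 2.0254*b^3 + 10.2918*b^2 - 4.6993*b + 11.8902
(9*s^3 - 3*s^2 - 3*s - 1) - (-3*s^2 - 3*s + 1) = 9*s^3 - 2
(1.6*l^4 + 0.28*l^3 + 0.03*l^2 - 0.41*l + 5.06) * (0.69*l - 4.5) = 1.104*l^5 - 7.0068*l^4 - 1.2393*l^3 - 0.4179*l^2 + 5.3364*l - 22.77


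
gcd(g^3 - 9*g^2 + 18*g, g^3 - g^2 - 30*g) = g^2 - 6*g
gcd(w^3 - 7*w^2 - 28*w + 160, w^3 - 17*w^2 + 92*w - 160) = w^2 - 12*w + 32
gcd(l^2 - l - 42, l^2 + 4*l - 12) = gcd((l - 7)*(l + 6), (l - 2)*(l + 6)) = l + 6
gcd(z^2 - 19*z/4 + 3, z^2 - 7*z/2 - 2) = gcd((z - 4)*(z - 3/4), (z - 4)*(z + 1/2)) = z - 4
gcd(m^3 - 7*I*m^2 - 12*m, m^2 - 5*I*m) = m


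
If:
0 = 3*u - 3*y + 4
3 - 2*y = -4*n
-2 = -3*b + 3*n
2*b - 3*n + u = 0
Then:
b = -5/6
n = -3/2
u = -17/6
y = -3/2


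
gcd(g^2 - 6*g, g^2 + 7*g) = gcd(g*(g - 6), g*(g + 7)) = g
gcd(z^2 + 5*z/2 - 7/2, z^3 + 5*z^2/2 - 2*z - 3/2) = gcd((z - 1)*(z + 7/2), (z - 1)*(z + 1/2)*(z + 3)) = z - 1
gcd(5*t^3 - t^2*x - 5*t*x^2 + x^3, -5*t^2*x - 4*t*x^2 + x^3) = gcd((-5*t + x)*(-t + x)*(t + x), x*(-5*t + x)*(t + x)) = -5*t^2 - 4*t*x + x^2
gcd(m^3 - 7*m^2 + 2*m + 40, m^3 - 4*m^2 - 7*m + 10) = m^2 - 3*m - 10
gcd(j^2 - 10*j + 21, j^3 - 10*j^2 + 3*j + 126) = j - 7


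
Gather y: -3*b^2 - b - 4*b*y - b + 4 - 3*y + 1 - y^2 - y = -3*b^2 - 2*b - y^2 + y*(-4*b - 4) + 5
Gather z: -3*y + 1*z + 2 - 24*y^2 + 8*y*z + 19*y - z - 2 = -24*y^2 + 8*y*z + 16*y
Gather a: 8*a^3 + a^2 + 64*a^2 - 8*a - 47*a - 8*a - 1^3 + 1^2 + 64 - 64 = 8*a^3 + 65*a^2 - 63*a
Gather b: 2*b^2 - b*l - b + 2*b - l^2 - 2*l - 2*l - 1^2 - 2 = 2*b^2 + b*(1 - l) - l^2 - 4*l - 3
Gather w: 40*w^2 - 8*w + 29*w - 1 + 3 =40*w^2 + 21*w + 2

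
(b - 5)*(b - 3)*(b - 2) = b^3 - 10*b^2 + 31*b - 30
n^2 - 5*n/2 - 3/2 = (n - 3)*(n + 1/2)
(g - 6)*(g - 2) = g^2 - 8*g + 12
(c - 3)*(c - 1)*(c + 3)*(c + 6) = c^4 + 5*c^3 - 15*c^2 - 45*c + 54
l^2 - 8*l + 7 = (l - 7)*(l - 1)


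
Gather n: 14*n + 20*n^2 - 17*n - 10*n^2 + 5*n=10*n^2 + 2*n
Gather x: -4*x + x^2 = x^2 - 4*x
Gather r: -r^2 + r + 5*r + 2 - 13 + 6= -r^2 + 6*r - 5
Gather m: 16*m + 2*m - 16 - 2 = 18*m - 18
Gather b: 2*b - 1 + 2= 2*b + 1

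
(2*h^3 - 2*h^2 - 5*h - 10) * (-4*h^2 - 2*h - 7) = -8*h^5 + 4*h^4 + 10*h^3 + 64*h^2 + 55*h + 70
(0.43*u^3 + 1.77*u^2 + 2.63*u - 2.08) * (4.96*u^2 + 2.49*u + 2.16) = 2.1328*u^5 + 9.8499*u^4 + 18.3809*u^3 + 0.0550999999999995*u^2 + 0.5016*u - 4.4928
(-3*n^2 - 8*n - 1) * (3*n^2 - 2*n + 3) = -9*n^4 - 18*n^3 + 4*n^2 - 22*n - 3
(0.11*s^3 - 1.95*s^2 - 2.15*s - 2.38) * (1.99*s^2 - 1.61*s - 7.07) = 0.2189*s^5 - 4.0576*s^4 - 1.9167*s^3 + 12.5118*s^2 + 19.0323*s + 16.8266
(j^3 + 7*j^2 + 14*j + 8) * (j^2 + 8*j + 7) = j^5 + 15*j^4 + 77*j^3 + 169*j^2 + 162*j + 56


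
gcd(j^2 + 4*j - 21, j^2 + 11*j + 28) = j + 7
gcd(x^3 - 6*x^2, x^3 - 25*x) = x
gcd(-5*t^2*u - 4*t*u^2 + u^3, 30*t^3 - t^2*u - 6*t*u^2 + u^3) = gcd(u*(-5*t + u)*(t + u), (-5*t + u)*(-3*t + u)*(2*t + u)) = 5*t - u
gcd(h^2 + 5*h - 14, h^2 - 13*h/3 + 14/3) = h - 2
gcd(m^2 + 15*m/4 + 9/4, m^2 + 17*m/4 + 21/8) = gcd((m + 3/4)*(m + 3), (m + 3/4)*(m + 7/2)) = m + 3/4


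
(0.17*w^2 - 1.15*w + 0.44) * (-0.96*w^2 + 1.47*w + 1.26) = -0.1632*w^4 + 1.3539*w^3 - 1.8987*w^2 - 0.8022*w + 0.5544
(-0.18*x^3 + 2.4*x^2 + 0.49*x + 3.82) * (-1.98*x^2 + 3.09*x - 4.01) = 0.3564*x^5 - 5.3082*x^4 + 7.1676*x^3 - 15.6735*x^2 + 9.8389*x - 15.3182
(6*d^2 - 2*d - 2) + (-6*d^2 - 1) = -2*d - 3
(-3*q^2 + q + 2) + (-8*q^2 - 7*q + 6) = -11*q^2 - 6*q + 8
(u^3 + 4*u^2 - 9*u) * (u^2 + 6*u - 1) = u^5 + 10*u^4 + 14*u^3 - 58*u^2 + 9*u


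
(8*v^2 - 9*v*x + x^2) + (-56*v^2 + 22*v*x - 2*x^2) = -48*v^2 + 13*v*x - x^2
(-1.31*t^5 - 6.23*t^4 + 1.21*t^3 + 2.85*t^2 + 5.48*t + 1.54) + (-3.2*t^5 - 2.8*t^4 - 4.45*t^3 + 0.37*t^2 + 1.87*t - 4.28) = -4.51*t^5 - 9.03*t^4 - 3.24*t^3 + 3.22*t^2 + 7.35*t - 2.74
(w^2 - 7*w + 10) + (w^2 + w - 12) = 2*w^2 - 6*w - 2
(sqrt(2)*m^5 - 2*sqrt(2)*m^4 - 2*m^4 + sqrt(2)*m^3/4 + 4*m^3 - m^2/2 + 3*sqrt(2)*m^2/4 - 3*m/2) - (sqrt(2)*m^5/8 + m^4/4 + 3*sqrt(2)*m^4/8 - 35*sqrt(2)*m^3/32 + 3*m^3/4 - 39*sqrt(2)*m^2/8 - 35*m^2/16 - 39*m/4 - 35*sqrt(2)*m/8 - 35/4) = 7*sqrt(2)*m^5/8 - 19*sqrt(2)*m^4/8 - 9*m^4/4 + 43*sqrt(2)*m^3/32 + 13*m^3/4 + 27*m^2/16 + 45*sqrt(2)*m^2/8 + 35*sqrt(2)*m/8 + 33*m/4 + 35/4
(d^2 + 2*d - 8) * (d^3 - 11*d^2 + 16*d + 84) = d^5 - 9*d^4 - 14*d^3 + 204*d^2 + 40*d - 672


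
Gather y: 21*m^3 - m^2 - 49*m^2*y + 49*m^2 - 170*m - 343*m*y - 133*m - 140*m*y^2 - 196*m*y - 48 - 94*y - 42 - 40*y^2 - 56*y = 21*m^3 + 48*m^2 - 303*m + y^2*(-140*m - 40) + y*(-49*m^2 - 539*m - 150) - 90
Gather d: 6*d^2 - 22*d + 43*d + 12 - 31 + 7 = 6*d^2 + 21*d - 12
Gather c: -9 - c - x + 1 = -c - x - 8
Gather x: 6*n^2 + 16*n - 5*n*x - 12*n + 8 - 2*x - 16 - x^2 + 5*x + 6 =6*n^2 + 4*n - x^2 + x*(3 - 5*n) - 2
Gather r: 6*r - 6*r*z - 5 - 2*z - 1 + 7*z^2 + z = r*(6 - 6*z) + 7*z^2 - z - 6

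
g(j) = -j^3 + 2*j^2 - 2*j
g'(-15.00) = -737.00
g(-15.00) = 3855.00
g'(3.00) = -17.00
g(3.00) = -15.00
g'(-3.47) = -52.00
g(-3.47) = 72.80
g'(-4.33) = -75.57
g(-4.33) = 127.34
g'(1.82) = -4.66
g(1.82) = -3.04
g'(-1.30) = -12.27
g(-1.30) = 8.18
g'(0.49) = -0.76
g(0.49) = -0.62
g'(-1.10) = -10.03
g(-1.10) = 5.95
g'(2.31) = -8.77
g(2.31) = -6.27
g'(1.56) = -3.06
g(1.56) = -2.05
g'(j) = -3*j^2 + 4*j - 2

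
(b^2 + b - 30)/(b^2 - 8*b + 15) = (b + 6)/(b - 3)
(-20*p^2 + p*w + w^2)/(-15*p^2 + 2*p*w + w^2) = (4*p - w)/(3*p - w)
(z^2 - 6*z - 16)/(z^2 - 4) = (z - 8)/(z - 2)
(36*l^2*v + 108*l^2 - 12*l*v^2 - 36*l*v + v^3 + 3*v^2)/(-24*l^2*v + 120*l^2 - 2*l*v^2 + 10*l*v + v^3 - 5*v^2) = (-6*l*v - 18*l + v^2 + 3*v)/(4*l*v - 20*l + v^2 - 5*v)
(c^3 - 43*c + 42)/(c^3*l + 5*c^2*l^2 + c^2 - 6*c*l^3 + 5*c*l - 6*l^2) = (c^3 - 43*c + 42)/(c^3*l + 5*c^2*l^2 + c^2 - 6*c*l^3 + 5*c*l - 6*l^2)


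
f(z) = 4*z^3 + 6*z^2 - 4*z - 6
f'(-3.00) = 68.00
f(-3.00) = -48.00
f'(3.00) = 140.00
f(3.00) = 144.00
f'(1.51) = 41.48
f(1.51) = 15.41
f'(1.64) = 47.96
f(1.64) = 21.22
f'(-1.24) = -0.43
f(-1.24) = 0.56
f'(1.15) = 25.67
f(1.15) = 3.42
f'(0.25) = -0.25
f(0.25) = -6.56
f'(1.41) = 36.78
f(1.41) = 11.50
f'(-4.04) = 143.38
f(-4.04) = -155.67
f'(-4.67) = 201.67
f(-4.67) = -263.86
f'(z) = 12*z^2 + 12*z - 4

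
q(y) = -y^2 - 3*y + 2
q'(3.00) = -9.00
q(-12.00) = -106.00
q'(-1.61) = 0.22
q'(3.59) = -10.18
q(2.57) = -12.31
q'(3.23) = -9.46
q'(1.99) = -6.98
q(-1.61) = 4.24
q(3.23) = -18.12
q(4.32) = -29.62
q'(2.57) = -8.14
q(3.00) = -16.00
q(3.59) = -21.66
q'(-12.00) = 21.00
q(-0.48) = 3.21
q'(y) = -2*y - 3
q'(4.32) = -11.64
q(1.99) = -7.93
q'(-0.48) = -2.04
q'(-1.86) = 0.72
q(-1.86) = 4.12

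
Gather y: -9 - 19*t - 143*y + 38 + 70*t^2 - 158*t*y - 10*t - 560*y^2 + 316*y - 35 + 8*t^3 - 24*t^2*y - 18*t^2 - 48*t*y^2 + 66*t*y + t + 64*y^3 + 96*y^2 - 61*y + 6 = 8*t^3 + 52*t^2 - 28*t + 64*y^3 + y^2*(-48*t - 464) + y*(-24*t^2 - 92*t + 112)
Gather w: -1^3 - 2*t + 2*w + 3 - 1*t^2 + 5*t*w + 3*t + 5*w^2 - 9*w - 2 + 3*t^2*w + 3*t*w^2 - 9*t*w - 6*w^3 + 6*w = -t^2 + t - 6*w^3 + w^2*(3*t + 5) + w*(3*t^2 - 4*t - 1)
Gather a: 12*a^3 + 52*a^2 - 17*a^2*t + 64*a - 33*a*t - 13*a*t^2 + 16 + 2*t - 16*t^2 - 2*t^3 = 12*a^3 + a^2*(52 - 17*t) + a*(-13*t^2 - 33*t + 64) - 2*t^3 - 16*t^2 + 2*t + 16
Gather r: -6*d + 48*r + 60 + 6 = -6*d + 48*r + 66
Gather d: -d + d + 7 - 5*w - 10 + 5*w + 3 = 0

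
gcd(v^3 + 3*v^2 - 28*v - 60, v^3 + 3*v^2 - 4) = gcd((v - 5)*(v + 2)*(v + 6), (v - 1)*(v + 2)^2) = v + 2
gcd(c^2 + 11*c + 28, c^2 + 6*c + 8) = c + 4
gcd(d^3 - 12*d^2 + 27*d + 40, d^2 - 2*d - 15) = d - 5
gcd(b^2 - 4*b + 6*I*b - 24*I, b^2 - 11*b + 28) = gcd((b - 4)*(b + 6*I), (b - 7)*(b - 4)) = b - 4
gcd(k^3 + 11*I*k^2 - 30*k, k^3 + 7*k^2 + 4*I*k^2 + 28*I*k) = k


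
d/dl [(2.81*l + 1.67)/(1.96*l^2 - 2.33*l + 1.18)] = (-5.5076*l^2 - 6.5464*l + 7.2069)/(3.8416*l^4 - 9.1336*l^3 + 10.0545*l^2 - 5.4988*l + 1.3924)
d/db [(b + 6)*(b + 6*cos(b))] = b - (b + 6)*(6*sin(b) - 1) + 6*cos(b)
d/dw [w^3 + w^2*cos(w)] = w*(-w*sin(w) + 3*w + 2*cos(w))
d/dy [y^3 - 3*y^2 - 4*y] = 3*y^2 - 6*y - 4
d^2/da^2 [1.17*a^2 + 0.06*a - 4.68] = 2.34000000000000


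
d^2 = d^2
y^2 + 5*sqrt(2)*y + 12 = (y + 2*sqrt(2))*(y + 3*sqrt(2))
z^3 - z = z*(z - 1)*(z + 1)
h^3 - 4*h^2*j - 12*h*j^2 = h*(h - 6*j)*(h + 2*j)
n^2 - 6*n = n*(n - 6)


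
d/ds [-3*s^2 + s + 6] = 1 - 6*s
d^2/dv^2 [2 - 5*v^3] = -30*v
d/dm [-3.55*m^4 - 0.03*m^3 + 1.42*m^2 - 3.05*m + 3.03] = -14.2*m^3 - 0.09*m^2 + 2.84*m - 3.05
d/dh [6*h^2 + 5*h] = 12*h + 5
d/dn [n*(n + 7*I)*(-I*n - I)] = -3*I*n^2 + 2*n*(7 - I) + 7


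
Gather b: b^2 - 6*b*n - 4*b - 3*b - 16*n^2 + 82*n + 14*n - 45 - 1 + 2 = b^2 + b*(-6*n - 7) - 16*n^2 + 96*n - 44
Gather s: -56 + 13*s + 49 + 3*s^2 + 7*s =3*s^2 + 20*s - 7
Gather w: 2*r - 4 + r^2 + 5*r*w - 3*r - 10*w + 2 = r^2 - r + w*(5*r - 10) - 2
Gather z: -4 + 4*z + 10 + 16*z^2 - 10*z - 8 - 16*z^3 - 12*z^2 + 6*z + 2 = -16*z^3 + 4*z^2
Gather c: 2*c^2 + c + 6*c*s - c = 2*c^2 + 6*c*s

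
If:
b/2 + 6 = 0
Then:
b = -12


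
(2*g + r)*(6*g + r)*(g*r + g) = 12*g^3*r + 12*g^3 + 8*g^2*r^2 + 8*g^2*r + g*r^3 + g*r^2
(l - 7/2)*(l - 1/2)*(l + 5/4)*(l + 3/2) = l^4 - 5*l^3/4 - 59*l^2/8 - 43*l/16 + 105/32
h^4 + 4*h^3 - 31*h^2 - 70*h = h*(h - 5)*(h + 2)*(h + 7)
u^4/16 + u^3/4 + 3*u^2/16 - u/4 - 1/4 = (u/4 + 1/2)^2*(u - 1)*(u + 1)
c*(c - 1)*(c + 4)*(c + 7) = c^4 + 10*c^3 + 17*c^2 - 28*c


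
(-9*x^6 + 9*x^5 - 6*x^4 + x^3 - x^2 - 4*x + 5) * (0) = 0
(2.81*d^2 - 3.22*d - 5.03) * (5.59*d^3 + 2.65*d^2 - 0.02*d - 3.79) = 15.7079*d^5 - 10.5533*d^4 - 36.7069*d^3 - 23.915*d^2 + 12.3044*d + 19.0637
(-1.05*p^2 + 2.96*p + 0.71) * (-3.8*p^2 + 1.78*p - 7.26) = 3.99*p^4 - 13.117*p^3 + 10.1938*p^2 - 20.2258*p - 5.1546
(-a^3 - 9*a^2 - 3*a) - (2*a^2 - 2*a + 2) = -a^3 - 11*a^2 - a - 2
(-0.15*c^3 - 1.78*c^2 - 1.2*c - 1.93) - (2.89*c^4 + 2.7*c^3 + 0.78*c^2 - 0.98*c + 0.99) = -2.89*c^4 - 2.85*c^3 - 2.56*c^2 - 0.22*c - 2.92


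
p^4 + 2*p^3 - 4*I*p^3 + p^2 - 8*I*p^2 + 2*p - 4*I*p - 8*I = (p + 2)*(p - 4*I)*(p - I)*(p + I)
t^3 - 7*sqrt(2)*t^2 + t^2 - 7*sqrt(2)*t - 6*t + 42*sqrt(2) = (t - 2)*(t + 3)*(t - 7*sqrt(2))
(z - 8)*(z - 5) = z^2 - 13*z + 40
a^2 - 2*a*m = a*(a - 2*m)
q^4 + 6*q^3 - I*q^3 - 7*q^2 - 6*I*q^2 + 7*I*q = q*(q - 1)*(q + 7)*(q - I)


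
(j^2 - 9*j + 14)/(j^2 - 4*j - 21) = (j - 2)/(j + 3)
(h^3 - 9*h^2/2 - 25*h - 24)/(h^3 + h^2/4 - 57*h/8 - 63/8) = 4*(h^2 - 6*h - 16)/(4*h^2 - 5*h - 21)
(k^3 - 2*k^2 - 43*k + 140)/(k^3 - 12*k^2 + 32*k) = (k^2 + 2*k - 35)/(k*(k - 8))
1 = 1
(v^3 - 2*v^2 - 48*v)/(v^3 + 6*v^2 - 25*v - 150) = v*(v - 8)/(v^2 - 25)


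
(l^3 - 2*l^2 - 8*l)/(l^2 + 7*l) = (l^2 - 2*l - 8)/(l + 7)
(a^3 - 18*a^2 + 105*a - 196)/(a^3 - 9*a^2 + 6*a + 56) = (a - 7)/(a + 2)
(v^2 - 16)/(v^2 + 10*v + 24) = (v - 4)/(v + 6)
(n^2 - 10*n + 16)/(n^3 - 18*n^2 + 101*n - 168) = (n - 2)/(n^2 - 10*n + 21)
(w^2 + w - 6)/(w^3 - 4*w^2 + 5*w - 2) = (w + 3)/(w^2 - 2*w + 1)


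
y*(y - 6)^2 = y^3 - 12*y^2 + 36*y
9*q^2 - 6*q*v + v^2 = (-3*q + v)^2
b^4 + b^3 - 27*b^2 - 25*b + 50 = (b - 5)*(b - 1)*(b + 2)*(b + 5)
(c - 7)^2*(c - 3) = c^3 - 17*c^2 + 91*c - 147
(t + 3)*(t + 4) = t^2 + 7*t + 12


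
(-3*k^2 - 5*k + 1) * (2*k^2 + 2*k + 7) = -6*k^4 - 16*k^3 - 29*k^2 - 33*k + 7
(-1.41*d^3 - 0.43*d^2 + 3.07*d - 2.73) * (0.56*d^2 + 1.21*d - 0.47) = -0.7896*d^5 - 1.9469*d^4 + 1.8616*d^3 + 2.388*d^2 - 4.7462*d + 1.2831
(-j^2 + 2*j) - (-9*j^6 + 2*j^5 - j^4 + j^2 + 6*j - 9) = 9*j^6 - 2*j^5 + j^4 - 2*j^2 - 4*j + 9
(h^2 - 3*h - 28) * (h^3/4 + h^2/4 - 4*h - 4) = h^5/4 - h^4/2 - 47*h^3/4 + h^2 + 124*h + 112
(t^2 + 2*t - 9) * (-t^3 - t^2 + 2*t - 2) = -t^5 - 3*t^4 + 9*t^3 + 11*t^2 - 22*t + 18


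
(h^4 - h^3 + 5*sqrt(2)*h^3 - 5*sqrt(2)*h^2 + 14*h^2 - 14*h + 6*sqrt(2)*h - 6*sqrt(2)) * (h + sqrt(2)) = h^5 - h^4 + 6*sqrt(2)*h^4 - 6*sqrt(2)*h^3 + 24*h^3 - 24*h^2 + 20*sqrt(2)*h^2 - 20*sqrt(2)*h + 12*h - 12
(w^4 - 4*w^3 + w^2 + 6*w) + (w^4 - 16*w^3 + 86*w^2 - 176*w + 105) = 2*w^4 - 20*w^3 + 87*w^2 - 170*w + 105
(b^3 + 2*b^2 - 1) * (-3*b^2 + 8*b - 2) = -3*b^5 + 2*b^4 + 14*b^3 - b^2 - 8*b + 2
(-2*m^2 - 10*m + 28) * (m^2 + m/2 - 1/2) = -2*m^4 - 11*m^3 + 24*m^2 + 19*m - 14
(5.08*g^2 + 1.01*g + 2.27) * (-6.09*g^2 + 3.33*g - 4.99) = -30.9372*g^4 + 10.7655*g^3 - 35.8102*g^2 + 2.5192*g - 11.3273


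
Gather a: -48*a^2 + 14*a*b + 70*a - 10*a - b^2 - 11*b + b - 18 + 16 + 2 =-48*a^2 + a*(14*b + 60) - b^2 - 10*b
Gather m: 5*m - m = 4*m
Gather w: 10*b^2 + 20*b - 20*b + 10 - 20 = 10*b^2 - 10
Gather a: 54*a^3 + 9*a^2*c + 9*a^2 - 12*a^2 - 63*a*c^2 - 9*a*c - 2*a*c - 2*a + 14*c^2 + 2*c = 54*a^3 + a^2*(9*c - 3) + a*(-63*c^2 - 11*c - 2) + 14*c^2 + 2*c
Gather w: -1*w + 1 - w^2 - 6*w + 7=-w^2 - 7*w + 8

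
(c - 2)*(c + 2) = c^2 - 4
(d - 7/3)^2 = d^2 - 14*d/3 + 49/9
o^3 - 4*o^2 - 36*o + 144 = (o - 6)*(o - 4)*(o + 6)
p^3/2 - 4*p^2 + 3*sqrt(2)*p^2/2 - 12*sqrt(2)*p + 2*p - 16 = (p/2 + sqrt(2))*(p - 8)*(p + sqrt(2))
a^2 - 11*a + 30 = (a - 6)*(a - 5)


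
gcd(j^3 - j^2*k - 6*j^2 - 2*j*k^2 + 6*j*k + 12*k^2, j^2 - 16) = 1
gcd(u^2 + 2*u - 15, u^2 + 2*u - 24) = 1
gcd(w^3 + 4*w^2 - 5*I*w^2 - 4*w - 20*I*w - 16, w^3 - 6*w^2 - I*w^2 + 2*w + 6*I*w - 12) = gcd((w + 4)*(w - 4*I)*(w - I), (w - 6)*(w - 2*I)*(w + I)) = 1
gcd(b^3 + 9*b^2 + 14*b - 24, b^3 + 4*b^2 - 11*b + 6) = b^2 + 5*b - 6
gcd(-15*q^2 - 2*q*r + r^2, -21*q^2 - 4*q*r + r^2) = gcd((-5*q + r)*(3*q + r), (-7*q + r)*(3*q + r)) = 3*q + r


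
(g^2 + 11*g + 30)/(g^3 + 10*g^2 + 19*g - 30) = 1/(g - 1)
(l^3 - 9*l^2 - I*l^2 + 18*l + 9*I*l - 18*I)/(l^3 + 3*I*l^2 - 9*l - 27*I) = (l^2 - l*(6 + I) + 6*I)/(l^2 + 3*l*(1 + I) + 9*I)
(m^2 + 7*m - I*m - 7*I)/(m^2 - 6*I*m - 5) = (m + 7)/(m - 5*I)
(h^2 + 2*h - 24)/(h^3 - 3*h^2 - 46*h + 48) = (h - 4)/(h^2 - 9*h + 8)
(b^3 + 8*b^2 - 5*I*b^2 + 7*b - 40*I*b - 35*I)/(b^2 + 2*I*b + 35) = (b^2 + 8*b + 7)/(b + 7*I)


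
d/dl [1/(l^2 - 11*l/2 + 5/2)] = 2*(11 - 4*l)/(2*l^2 - 11*l + 5)^2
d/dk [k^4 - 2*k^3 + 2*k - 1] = 4*k^3 - 6*k^2 + 2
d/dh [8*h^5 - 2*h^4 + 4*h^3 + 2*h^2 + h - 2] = 40*h^4 - 8*h^3 + 12*h^2 + 4*h + 1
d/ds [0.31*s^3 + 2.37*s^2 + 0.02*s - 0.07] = 0.93*s^2 + 4.74*s + 0.02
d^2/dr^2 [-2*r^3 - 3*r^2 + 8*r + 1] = -12*r - 6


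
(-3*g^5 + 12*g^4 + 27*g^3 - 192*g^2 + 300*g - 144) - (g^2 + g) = -3*g^5 + 12*g^4 + 27*g^3 - 193*g^2 + 299*g - 144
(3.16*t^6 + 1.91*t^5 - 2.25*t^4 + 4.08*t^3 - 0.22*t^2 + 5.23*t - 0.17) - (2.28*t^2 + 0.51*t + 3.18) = 3.16*t^6 + 1.91*t^5 - 2.25*t^4 + 4.08*t^3 - 2.5*t^2 + 4.72*t - 3.35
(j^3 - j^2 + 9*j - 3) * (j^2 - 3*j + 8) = j^5 - 4*j^4 + 20*j^3 - 38*j^2 + 81*j - 24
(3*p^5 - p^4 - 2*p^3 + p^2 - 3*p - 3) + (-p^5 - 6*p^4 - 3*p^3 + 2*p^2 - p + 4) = 2*p^5 - 7*p^4 - 5*p^3 + 3*p^2 - 4*p + 1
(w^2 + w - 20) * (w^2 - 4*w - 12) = w^4 - 3*w^3 - 36*w^2 + 68*w + 240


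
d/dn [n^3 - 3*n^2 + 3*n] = 3*n^2 - 6*n + 3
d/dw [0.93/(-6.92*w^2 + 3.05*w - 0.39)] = (12.8712*w - 2.8365)/(6.92*w^2 - 3.05*w + 0.39)^2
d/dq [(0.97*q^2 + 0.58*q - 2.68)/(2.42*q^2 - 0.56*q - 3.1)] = (-1.9468*q^2 + 6.9572*q - 3.2988)/(5.8564*q^4 - 2.7104*q^3 - 14.6904*q^2 + 3.472*q + 9.61)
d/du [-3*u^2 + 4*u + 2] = 4 - 6*u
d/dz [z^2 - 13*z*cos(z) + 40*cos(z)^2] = 13*z*sin(z) + 2*z - 40*sin(2*z) - 13*cos(z)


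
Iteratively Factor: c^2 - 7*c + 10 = (c - 5)*(c - 2)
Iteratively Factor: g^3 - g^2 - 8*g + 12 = (g - 2)*(g^2 + g - 6) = (g - 2)*(g + 3)*(g - 2)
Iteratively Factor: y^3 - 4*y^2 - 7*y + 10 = (y + 2)*(y^2 - 6*y + 5) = (y - 1)*(y + 2)*(y - 5)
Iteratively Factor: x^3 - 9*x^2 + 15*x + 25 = (x + 1)*(x^2 - 10*x + 25) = (x - 5)*(x + 1)*(x - 5)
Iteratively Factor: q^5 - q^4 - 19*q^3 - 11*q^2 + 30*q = (q - 5)*(q^4 + 4*q^3 + q^2 - 6*q) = q*(q - 5)*(q^3 + 4*q^2 + q - 6) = q*(q - 5)*(q + 3)*(q^2 + q - 2) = q*(q - 5)*(q + 2)*(q + 3)*(q - 1)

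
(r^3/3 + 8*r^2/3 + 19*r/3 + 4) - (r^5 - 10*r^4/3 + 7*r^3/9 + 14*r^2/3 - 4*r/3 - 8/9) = -r^5 + 10*r^4/3 - 4*r^3/9 - 2*r^2 + 23*r/3 + 44/9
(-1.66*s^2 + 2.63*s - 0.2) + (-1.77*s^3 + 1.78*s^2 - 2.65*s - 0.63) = -1.77*s^3 + 0.12*s^2 - 0.02*s - 0.83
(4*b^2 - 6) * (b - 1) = 4*b^3 - 4*b^2 - 6*b + 6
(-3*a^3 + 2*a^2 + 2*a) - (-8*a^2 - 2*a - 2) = -3*a^3 + 10*a^2 + 4*a + 2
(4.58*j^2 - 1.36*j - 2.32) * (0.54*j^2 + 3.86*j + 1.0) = 2.4732*j^4 + 16.9444*j^3 - 1.9224*j^2 - 10.3152*j - 2.32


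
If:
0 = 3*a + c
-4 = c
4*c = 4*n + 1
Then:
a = 4/3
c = -4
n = -17/4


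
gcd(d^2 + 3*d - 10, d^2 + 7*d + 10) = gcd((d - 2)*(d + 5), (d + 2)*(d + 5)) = d + 5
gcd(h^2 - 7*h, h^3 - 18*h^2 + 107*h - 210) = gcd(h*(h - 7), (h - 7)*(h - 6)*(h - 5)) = h - 7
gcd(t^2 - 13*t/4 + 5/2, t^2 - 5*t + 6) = t - 2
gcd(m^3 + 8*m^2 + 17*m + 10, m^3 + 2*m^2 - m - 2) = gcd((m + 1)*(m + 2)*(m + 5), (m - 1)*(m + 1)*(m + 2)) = m^2 + 3*m + 2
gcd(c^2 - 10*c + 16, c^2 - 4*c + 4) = c - 2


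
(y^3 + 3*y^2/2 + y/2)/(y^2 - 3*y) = (2*y^2 + 3*y + 1)/(2*(y - 3))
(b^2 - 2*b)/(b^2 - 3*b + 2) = b/(b - 1)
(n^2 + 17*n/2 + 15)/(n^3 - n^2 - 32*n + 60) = (n + 5/2)/(n^2 - 7*n + 10)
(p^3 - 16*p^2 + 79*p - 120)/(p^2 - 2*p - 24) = (-p^3 + 16*p^2 - 79*p + 120)/(-p^2 + 2*p + 24)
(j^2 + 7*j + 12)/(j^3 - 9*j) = (j + 4)/(j*(j - 3))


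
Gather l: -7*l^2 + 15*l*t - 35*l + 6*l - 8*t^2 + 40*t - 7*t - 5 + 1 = -7*l^2 + l*(15*t - 29) - 8*t^2 + 33*t - 4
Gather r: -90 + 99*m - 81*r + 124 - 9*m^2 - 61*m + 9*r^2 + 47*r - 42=-9*m^2 + 38*m + 9*r^2 - 34*r - 8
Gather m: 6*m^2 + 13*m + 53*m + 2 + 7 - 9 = 6*m^2 + 66*m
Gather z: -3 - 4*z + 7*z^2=7*z^2 - 4*z - 3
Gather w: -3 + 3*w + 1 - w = 2*w - 2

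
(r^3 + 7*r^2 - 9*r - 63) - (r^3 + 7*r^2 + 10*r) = -19*r - 63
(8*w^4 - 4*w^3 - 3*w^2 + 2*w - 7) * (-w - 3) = -8*w^5 - 20*w^4 + 15*w^3 + 7*w^2 + w + 21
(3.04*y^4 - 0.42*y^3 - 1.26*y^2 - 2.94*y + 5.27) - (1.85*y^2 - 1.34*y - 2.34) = 3.04*y^4 - 0.42*y^3 - 3.11*y^2 - 1.6*y + 7.61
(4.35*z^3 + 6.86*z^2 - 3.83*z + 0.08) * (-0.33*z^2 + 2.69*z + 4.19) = -1.4355*z^5 + 9.4377*z^4 + 37.9438*z^3 + 18.4143*z^2 - 15.8325*z + 0.3352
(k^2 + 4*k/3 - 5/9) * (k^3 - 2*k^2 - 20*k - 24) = k^5 - 2*k^4/3 - 209*k^3/9 - 446*k^2/9 - 188*k/9 + 40/3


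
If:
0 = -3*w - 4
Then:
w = -4/3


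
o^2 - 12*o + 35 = (o - 7)*(o - 5)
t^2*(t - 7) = t^3 - 7*t^2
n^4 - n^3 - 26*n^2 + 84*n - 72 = (n - 3)*(n - 2)^2*(n + 6)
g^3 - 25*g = g*(g - 5)*(g + 5)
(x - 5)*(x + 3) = x^2 - 2*x - 15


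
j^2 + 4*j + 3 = (j + 1)*(j + 3)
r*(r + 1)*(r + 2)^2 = r^4 + 5*r^3 + 8*r^2 + 4*r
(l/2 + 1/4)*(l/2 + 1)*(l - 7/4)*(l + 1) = l^4/4 + 7*l^3/16 - 21*l^2/32 - 41*l/32 - 7/16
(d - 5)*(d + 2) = d^2 - 3*d - 10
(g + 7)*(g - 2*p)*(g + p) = g^3 - g^2*p + 7*g^2 - 2*g*p^2 - 7*g*p - 14*p^2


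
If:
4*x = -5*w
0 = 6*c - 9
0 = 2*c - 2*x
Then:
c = 3/2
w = -6/5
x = 3/2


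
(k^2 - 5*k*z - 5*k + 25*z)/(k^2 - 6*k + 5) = (k - 5*z)/(k - 1)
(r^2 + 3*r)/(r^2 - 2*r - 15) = r/(r - 5)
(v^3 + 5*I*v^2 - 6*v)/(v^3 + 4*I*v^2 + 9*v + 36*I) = v*(v + 2*I)/(v^2 + I*v + 12)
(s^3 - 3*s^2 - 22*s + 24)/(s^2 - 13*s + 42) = (s^2 + 3*s - 4)/(s - 7)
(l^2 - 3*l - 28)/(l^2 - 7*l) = (l + 4)/l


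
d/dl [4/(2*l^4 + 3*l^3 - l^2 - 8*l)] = 4*(-8*l^3 - 9*l^2 + 2*l + 8)/(l^2*(2*l^3 + 3*l^2 - l - 8)^2)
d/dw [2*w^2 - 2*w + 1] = 4*w - 2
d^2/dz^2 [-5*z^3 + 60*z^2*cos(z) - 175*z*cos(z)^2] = -60*z^2*cos(z) - 240*z*sin(z) + 350*z*cos(2*z) - 30*z + 350*sin(2*z) + 120*cos(z)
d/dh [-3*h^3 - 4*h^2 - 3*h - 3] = -9*h^2 - 8*h - 3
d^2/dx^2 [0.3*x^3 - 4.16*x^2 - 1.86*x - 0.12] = 1.8*x - 8.32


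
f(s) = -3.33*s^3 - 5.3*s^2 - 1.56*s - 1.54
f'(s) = -9.99*s^2 - 10.6*s - 1.56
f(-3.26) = 62.59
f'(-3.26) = -73.17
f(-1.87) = 4.62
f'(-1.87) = -16.67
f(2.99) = -142.60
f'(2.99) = -122.57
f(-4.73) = 239.66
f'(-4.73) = -174.93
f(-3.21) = 59.00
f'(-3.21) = -70.47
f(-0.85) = -2.00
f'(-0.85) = 0.23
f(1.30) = -19.84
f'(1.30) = -32.22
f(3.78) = -263.02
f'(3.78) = -184.37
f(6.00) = -920.98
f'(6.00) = -424.80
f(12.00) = -6537.70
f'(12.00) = -1567.32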